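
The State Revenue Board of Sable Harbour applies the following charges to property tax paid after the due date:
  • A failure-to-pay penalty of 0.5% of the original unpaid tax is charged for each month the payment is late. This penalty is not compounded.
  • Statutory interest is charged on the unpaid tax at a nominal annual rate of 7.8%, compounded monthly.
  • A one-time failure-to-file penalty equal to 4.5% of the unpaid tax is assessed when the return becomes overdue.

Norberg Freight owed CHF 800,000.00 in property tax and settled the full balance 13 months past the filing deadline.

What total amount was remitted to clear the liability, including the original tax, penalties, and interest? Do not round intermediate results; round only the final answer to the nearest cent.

CHF 958,300.27

Failure-to-file penalty: 4.5% × CHF 800,000.00 = CHF 36,000.00
Failure-to-pay penalty = 0.5% × CHF 800,000.00 × 13 mo = CHF 52,000.00
Interest (7.8%/yr ÷ 12 = 0.65%/month): CHF 800,000.00 × ((1 + 0.0065)^13 − 1) = CHF 70,300.2673…
Total = CHF 800,000.00 + CHF 88,000.0000 + CHF 70,300.2673… = CHF 958,300.27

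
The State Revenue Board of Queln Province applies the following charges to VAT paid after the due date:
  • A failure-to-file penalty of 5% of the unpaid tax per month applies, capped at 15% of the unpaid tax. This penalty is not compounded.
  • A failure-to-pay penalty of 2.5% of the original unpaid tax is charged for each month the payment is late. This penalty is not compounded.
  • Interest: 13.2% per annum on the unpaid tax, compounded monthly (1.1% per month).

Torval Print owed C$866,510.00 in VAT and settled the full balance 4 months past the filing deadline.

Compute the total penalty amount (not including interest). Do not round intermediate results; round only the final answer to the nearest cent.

C$216,627.50

Failure-to-file: 4 × 5% × C$866,510.00 = C$173,302.00, capped at 15% × C$866,510.00 = C$129,976.50
Failure-to-pay penalty = 2.5% × C$866,510.00 × 4 mo = C$86,651.00
Total penalty = C$129,976.50 + C$86,651.00 = C$216,627.50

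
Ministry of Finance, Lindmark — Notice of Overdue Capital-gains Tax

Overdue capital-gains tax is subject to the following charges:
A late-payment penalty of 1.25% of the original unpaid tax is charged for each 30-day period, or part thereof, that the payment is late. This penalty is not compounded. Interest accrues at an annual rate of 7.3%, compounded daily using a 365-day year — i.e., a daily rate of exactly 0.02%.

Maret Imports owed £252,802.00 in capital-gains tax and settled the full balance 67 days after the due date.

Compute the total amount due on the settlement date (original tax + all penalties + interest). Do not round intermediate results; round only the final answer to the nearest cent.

Penalty periods: ⌈67/30⌉ = 3; penalty = 3 × 1.25% × £252,802.00 = £9,480.08…
Interest: £252,802.00 × ((1 + 0.0002)^67 − 1) = £252,802.00 × 0.01348882… = £3,410.0018…
Total = £252,802.00 + £9,480.0750 + £3,410.0018… = £265,692.08

£265,692.08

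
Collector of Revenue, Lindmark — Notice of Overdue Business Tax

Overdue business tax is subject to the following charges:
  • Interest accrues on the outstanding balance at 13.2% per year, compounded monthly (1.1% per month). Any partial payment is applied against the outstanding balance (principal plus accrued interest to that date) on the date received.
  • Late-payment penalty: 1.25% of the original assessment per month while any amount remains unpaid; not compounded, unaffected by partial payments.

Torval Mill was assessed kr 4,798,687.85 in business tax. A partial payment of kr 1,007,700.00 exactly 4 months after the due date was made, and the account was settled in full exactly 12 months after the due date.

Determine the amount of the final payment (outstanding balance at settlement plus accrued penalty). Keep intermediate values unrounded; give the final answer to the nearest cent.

kr 5,091,812.85

Balance at month 4: kr 4,798,687.8500 × (1 + 0.011)^4 = kr 5,013,339.5813…
After kr 1,007,700.00 payment: kr 5,013,339.5813… − kr 1,007,700.00 = kr 4,005,639.5813…
Balance at month 12: kr 4,005,639.5813… × (1 + 0.011)^8 = kr 4,372,009.6772…
Penalty: 12 × 1.25% × kr 4,798,687.85 = kr 719,803.18…
Final settlement = outstanding balance + penalty = kr 4,372,009.6772… + kr 719,803.18… = kr 5,091,812.85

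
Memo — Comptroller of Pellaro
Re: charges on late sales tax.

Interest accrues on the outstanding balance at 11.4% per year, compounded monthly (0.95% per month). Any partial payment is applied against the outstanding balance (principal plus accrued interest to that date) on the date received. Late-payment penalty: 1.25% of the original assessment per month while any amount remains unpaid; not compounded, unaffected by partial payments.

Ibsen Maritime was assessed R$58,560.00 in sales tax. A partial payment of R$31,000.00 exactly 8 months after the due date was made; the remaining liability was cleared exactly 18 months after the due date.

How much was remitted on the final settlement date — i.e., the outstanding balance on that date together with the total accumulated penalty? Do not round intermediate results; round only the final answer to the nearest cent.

Balance at month 8: R$58,560.0000 × (1 + 0.0095)^8 = R$63,161.3864…
After R$31,000.00 payment: R$63,161.3864… − R$31,000.00 = R$32,161.3864…
Balance at month 18: R$32,161.3864… × (1 + 0.0095)^10 = R$35,350.6981…
Penalty: 18 × 1.25% × R$58,560.00 = R$13,176.00
Final settlement = outstanding balance + penalty = R$35,350.6981… + R$13,176.00 = R$48,526.70

R$48,526.70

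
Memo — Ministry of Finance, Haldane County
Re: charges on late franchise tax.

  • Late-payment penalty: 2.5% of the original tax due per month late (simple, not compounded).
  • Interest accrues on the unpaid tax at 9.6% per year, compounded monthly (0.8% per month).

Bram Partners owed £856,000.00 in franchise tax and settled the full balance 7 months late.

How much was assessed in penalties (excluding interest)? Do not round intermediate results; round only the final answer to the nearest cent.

£149,800.00

Late-payment penalty: 7 × 2.5% × £856,000.00 = £149,800.00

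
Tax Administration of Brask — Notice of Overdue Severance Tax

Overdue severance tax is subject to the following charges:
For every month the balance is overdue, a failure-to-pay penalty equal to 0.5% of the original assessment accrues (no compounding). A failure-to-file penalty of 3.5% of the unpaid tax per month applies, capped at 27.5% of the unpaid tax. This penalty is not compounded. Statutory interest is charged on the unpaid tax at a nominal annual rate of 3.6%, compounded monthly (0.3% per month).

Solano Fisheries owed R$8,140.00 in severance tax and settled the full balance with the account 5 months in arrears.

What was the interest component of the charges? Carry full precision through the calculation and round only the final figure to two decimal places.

Interest: R$8,140.00 × ((1 + 0.003)^5 − 1) = R$8,140.00 × 0.0150903… = R$122.8348…

R$122.83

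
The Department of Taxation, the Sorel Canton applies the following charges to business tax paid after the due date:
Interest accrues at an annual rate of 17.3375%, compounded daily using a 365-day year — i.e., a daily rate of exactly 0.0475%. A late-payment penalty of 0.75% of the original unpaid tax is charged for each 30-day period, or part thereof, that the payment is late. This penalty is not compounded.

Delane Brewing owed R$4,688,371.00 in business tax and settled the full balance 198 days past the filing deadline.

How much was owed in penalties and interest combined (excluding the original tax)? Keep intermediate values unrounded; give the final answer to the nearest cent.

R$708,366.65

Penalty periods: ⌈198/30⌉ = 7; penalty = 7 × 0.75% × R$4,688,371.00 = R$246,139.48…
Interest: R$4,688,371.00 × ((1 + 0.000475)^198 − 1) = R$4,688,371.00 × 0.09859014… = R$462,227.1706…
Penalties + interest = R$246,139.4775 + R$462,227.1706… = R$708,366.65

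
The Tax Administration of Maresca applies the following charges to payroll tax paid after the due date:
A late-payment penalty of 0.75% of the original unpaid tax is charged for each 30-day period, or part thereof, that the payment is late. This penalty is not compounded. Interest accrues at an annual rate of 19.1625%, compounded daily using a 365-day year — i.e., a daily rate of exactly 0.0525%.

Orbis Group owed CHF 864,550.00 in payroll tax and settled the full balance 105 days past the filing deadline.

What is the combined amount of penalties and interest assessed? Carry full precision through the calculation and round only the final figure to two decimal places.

Penalty periods: ⌈105/30⌉ = 4; penalty = 4 × 0.75% × CHF 864,550.00 = CHF 25,936.50
Interest: CHF 864,550.00 × ((1 + 0.000525)^105 − 1) = CHF 864,550.00 × 0.05665741… = CHF 48,983.1600…
Penalties + interest = CHF 25,936.5000 + CHF 48,983.1600… = CHF 74,919.66

CHF 74,919.66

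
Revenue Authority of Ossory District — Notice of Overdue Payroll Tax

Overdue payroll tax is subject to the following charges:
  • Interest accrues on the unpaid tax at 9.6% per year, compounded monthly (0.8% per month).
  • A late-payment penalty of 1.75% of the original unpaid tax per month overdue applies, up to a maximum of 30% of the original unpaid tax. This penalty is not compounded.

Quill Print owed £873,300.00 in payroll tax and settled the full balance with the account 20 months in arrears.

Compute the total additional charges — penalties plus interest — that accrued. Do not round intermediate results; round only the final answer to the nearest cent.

Penalty (uncapped): 20 × 1.75% × £873,300.00 = £305,655.00; cap = 30% × £873,300.00 = £261,990.00 → penalty = £261,990.00
Interest: £873,300.00 × ((1 + 0.008)^20 − 1) = £873,300.00 × 0.1727640… = £150,874.8392…
Penalties + interest = £261,990.0000 + £150,874.8392… = £412,864.84

£412,864.84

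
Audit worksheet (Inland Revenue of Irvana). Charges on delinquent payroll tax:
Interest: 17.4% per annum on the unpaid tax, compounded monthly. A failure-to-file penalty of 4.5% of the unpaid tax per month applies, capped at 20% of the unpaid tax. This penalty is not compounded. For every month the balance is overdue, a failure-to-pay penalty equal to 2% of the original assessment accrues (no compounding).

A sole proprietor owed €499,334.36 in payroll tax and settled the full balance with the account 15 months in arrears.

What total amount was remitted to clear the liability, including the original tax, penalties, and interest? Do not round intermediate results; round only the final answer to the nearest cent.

Failure-to-file: 15 × 4.5% × €499,334.36 = €337,050.69…, capped at 20% × €499,334.36 = €99,866.87…
Failure-to-pay penalty: 15 × 2% × €499,334.36 = €149,800.31…
Interest (17.4%/yr ÷ 12 = 1.45%/month): €499,334.36 × ((1 + 0.0145)^15 − 1) = €120,352.4069…
Total = €499,334.36 + €249,667.1800 + €120,352.4069… = €869,353.95

€869,353.95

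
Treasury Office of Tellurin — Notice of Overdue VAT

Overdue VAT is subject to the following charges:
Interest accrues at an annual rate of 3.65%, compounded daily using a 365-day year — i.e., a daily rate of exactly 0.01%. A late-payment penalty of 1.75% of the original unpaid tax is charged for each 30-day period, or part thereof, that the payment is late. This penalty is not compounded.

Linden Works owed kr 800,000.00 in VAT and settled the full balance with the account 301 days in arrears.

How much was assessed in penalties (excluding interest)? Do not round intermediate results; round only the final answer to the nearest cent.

Penalty periods: ⌈301/30⌉ = 11; penalty = 11 × 1.75% × kr 800,000.00 = kr 154,000.00

kr 154,000.00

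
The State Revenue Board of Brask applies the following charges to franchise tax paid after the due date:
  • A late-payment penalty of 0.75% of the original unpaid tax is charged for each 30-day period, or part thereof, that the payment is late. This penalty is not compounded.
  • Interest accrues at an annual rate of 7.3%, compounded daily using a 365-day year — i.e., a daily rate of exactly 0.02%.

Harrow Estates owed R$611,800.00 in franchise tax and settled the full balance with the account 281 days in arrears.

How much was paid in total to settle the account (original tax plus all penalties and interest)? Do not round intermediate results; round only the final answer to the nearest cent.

R$693,049.05

Penalty periods: ⌈281/30⌉ = 10; penalty = 10 × 0.75% × R$611,800.00 = R$45,885.00
Interest: R$611,800.00 × ((1 + 0.0002)^281 − 1) = R$611,800.00 × 0.05780328… = R$35,364.0469…
Total = R$611,800.00 + R$45,885.0000 + R$35,364.0469… = R$693,049.05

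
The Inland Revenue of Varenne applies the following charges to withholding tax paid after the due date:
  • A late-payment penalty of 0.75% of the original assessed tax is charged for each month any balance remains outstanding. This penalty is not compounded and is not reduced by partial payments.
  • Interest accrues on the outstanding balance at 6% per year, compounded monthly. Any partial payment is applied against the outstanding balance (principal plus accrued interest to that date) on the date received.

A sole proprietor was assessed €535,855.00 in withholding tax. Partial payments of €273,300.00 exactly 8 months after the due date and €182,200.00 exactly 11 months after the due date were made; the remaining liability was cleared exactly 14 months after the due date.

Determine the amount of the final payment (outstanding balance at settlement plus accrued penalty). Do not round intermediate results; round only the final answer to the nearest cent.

Monthly rate = 6% ÷ 12 = 0.5%
Balance at month 8: €535,855.0000 × (1 + 0.005)^8 = €557,668.0730…
After €273,300.00 payment: €557,668.0730… − €273,300.00 = €284,368.0730…
Balance at month 11: €284,368.0730… × (1 + 0.005)^3 = €288,654.9573…
After €182,200.00 payment: €288,654.9573… − €182,200.00 = €106,454.9573…
Balance at month 14: €106,454.9573… × (1 + 0.005)^3 = €108,059.7791…
Penalty: 14 × 0.75% × €535,855.00 = €56,264.78…
Final settlement = outstanding balance + penalty = €108,059.7791… + €56,264.78… = €164,324.55

€164,324.55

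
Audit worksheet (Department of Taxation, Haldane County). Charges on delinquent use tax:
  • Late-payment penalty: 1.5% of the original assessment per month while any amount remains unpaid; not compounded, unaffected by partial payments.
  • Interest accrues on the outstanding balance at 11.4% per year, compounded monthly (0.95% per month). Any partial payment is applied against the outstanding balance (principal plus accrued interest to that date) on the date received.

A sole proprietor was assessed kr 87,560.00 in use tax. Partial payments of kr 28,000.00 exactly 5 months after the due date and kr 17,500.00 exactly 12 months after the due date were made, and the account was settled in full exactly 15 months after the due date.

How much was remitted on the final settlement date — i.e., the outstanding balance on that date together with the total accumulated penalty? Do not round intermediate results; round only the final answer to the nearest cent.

Balance at month 5: kr 87,560.0000 × (1 + 0.0095)^5 = kr 91,798.8772…
After kr 28,000.00 payment: kr 91,798.8772… − kr 28,000.00 = kr 63,798.8772…
Balance at month 12: kr 63,798.8772… × (1 + 0.0095)^7 = kr 68,164.3501…
After kr 17,500.00 payment: kr 68,164.3501… − kr 17,500.00 = kr 50,664.3501…
Balance at month 15: kr 50,664.3501… × (1 + 0.0095)^3 = kr 52,122.0449…
Penalty: 15 × 1.5% × kr 87,560.00 = kr 19,701.00
Final settlement = outstanding balance + penalty = kr 52,122.0449… + kr 19,701.00 = kr 71,823.04

kr 71,823.04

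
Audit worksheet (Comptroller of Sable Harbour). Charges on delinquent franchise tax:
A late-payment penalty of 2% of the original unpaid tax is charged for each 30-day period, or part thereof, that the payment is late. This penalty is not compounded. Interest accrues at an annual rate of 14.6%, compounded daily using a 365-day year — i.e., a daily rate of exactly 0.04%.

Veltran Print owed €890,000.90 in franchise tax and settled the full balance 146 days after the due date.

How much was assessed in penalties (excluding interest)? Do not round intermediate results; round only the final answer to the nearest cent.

€89,000.09

Penalty periods: ⌈146/30⌉ = 5; penalty = 5 × 2% × €890,000.90 = €89,000.09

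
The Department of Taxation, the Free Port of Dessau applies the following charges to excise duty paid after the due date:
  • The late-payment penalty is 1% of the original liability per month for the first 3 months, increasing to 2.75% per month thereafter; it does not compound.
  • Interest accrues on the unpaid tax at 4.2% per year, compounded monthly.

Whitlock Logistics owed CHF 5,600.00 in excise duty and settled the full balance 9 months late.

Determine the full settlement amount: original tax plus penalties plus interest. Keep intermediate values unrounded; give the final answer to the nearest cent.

Penalty, months 1–3: 3 × 1% × CHF 5,600.00 = CHF 168.00
Penalty, months 4–9: 6 × 2.75% × CHF 5,600.00 = CHF 924.00
Interest (4.2%/yr ÷ 12 = 0.35%/month): CHF 5,600.00 × ((1 + 0.0035)^9 − 1) = CHF 178.8899…
Total = CHF 5,600.00 + CHF 1,092.0000 + CHF 178.8899… = CHF 6,870.89

CHF 6,870.89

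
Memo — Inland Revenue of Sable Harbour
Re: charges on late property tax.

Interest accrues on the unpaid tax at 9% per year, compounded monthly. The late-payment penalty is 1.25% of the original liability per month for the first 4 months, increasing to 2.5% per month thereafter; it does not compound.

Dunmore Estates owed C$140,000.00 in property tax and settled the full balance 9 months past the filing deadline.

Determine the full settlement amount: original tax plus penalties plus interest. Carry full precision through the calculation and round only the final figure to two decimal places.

Penalty, months 1–4: 4 × 1.25% × C$140,000.00 = C$7,000.00
Penalty, months 5–9: 5 × 2.5% × C$140,000.00 = C$17,500.00
Interest (9%/yr ÷ 12 = 0.75%/month): C$140,000.00 × ((1 + 0.0075)^9 − 1) = C$9,738.5175…
Total = C$140,000.00 + C$24,500.0000 + C$9,738.5175… = C$174,238.52

C$174,238.52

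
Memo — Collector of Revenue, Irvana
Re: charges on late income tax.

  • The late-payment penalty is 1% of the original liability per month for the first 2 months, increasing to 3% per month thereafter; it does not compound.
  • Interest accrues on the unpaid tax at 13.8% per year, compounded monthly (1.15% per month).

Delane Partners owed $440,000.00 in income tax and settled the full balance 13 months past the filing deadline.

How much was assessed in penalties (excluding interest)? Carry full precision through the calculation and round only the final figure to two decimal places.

Penalty, months 1–2: 2 × 1% × $440,000.00 = $8,800.00
Penalty, months 3–13: 11 × 3% × $440,000.00 = $145,200.00
Total penalty = $8,800.00 + $145,200.00 = $154,000.00

$154,000.00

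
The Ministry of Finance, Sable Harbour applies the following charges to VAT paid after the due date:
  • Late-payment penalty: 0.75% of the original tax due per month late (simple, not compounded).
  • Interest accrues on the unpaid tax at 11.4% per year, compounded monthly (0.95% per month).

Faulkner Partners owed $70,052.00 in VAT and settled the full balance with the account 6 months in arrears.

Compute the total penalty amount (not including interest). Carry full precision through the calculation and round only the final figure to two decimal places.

$3,152.34

Late-payment penalty: 6 × 0.75% × $70,052.00 = $3,152.34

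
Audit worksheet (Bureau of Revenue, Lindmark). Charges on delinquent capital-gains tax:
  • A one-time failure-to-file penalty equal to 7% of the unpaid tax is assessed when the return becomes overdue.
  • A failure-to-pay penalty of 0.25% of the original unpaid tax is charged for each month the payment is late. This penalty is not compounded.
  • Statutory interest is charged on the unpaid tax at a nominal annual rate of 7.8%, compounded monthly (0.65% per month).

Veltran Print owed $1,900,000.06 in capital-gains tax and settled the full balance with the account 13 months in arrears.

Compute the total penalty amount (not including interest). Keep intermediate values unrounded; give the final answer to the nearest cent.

$194,750.01

Failure-to-file penalty: 7% × $1,900,000.06 = $133,000.00…
Failure-to-pay penalty = 0.25% × $1,900,000.06 × 13 mo = $61,750.00…
Total penalty = $133,000.00… + $61,750.00… = $194,750.01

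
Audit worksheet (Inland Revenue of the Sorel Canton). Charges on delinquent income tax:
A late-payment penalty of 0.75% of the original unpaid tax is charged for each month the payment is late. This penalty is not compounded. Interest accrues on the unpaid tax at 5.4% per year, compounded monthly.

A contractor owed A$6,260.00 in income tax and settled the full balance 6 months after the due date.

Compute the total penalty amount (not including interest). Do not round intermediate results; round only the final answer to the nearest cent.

Late-payment penalty: 6 × 0.75% × A$6,260.00 = A$281.70

A$281.70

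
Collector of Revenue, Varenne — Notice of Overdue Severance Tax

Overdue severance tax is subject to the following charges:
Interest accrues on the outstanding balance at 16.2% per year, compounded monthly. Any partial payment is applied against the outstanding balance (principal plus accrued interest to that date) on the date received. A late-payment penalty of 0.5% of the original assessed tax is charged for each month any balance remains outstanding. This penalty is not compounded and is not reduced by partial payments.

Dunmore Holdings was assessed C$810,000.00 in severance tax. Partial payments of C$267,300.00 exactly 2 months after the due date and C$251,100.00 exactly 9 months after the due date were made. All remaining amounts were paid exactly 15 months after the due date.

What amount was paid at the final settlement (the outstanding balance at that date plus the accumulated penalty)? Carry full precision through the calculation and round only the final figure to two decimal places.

C$460,876.40

Monthly rate = 16.2% ÷ 12 = 1.35%
Balance at month 2: C$810,000.0000 × (1 + 0.0135)^2 = C$832,017.6225
After C$267,300.00 payment: C$832,017.6225 − C$267,300.00 = C$564,717.6225
Balance at month 9: C$564,717.6225 × (1 + 0.0135)^7 = C$620,294.0448…
After C$251,100.00 payment: C$620,294.0448… − C$251,100.00 = C$369,194.0448…
Balance at month 15: C$369,194.0448… × (1 + 0.0135)^6 = C$400,126.3987…
Penalty: 15 × 0.5% × C$810,000.00 = C$60,750.00
Final settlement = outstanding balance + penalty = C$400,126.3987… + C$60,750.00 = C$460,876.40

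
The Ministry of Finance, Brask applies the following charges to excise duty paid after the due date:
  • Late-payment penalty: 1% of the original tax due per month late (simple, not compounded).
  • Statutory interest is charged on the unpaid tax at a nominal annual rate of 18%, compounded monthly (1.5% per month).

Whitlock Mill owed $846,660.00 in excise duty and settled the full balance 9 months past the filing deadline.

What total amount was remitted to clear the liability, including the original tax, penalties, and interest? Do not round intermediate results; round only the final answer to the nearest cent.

Late-payment penalty = 1% × $846,660.00 × 9 mo = $76,199.40
Interest: $846,660.00 × ((1 + 0.015)^9 − 1) = $846,660.00 × 0.1433900… = $121,402.5566…
Total = $846,660.00 + $76,199.4000 + $121,402.5566… = $1,044,261.96

$1,044,261.96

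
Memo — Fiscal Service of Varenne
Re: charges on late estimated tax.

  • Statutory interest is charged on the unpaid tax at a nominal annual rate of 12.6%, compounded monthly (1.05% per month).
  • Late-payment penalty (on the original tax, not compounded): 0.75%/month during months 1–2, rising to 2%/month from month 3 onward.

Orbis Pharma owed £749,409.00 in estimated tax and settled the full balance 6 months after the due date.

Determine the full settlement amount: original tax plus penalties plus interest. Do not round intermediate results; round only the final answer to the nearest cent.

£869,072.45

Penalty, months 1–2: 2 × 0.75% × £749,409.00 = £11,241.14…
Penalty, months 3–6: 4 × 2% × £749,409.00 = £59,952.72
Interest: £749,409.00 × ((1 + 0.0105)^6 − 1) = £749,409.00 × 0.0646771… = £48,469.5900…
Total = £749,409.00 + £71,193.8550 + £48,469.5900… = £869,072.45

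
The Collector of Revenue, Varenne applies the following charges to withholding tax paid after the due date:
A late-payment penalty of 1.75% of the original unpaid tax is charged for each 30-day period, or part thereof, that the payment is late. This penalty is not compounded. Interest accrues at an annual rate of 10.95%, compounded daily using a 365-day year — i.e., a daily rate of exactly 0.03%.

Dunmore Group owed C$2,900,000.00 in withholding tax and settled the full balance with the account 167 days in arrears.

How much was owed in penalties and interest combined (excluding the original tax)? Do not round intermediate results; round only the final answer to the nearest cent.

Penalty periods: ⌈167/30⌉ = 6; penalty = 6 × 1.75% × C$2,900,000.00 = C$304,500.00
Interest: C$2,900,000.00 × ((1 + 0.0003)^167 − 1) = C$2,900,000.00 × 0.05136833… = C$148,968.1549…
Penalties + interest = C$304,500.0000 + C$148,968.1549… = C$453,468.15

C$453,468.15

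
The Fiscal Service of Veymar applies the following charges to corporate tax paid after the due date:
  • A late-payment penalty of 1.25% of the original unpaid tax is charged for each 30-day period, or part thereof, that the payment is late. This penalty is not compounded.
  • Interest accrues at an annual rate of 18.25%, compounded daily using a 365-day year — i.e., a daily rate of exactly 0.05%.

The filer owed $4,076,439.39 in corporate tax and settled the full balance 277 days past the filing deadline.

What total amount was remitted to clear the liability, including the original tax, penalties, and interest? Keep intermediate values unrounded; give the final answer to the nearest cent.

Penalty periods: ⌈277/30⌉ = 10; penalty = 10 × 1.25% × $4,076,439.39 = $509,554.92…
Interest: $4,076,439.39 × ((1 + 0.0005)^277 − 1) = $4,076,439.39 × 0.14850993… = $605,391.7161…
Total = $4,076,439.39 + $509,554.9238… + $605,391.7161… = $5,191,386.03

$5,191,386.03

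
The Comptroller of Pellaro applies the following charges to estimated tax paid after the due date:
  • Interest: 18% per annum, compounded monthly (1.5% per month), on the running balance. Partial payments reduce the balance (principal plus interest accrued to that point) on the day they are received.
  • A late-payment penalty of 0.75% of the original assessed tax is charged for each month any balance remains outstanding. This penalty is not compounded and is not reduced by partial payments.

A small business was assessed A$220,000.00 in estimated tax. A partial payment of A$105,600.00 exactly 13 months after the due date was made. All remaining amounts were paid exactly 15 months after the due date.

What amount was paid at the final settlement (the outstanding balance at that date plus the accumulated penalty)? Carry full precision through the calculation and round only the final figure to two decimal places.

Balance at month 13: A$220,000.0000 × (1 + 0.015)^13 = A$266,981.5377…
After A$105,600.00 payment: A$266,981.5377… − A$105,600.00 = A$161,381.5377…
Balance at month 15: A$161,381.5377… × (1 + 0.015)^2 = A$166,259.2947…
Penalty: 15 × 0.75% × A$220,000.00 = A$24,750.00
Final settlement = outstanding balance + penalty = A$166,259.2947… + A$24,750.00 = A$191,009.29

A$191,009.29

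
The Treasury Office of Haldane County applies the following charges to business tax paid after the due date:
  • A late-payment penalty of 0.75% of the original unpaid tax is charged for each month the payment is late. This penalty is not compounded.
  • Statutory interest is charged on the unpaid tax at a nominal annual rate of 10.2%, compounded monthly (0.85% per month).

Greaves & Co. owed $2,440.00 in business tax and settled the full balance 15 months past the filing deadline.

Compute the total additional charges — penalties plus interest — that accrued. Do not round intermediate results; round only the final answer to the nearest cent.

Late-payment penalty: 15 × 0.75% × $2,440.00 = $274.50
Interest: $2,440.00 × ((1 + 0.0085)^15 − 1) = $2,440.00 × 0.1353729… = $330.3100…
Penalties + interest = $274.5000 + $330.3100… = $604.81

$604.81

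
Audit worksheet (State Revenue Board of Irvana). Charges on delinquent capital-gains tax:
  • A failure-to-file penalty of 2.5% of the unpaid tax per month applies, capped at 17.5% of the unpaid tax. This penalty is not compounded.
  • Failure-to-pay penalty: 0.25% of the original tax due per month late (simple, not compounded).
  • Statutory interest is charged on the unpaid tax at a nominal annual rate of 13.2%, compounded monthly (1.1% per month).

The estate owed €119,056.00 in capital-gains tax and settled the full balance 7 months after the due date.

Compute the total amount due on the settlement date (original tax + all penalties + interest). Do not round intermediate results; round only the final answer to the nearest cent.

€151,449.72

Failure-to-file: 7 × 2.5% × €119,056.00 = €20,834.80, capped at 17.5% × €119,056.00 = €20,834.80
Failure-to-pay penalty: 7 × 0.25% × €119,056.00 = €2,083.48
Interest: €119,056.00 × ((1 + 0.011)^7 − 1) = €119,056.00 × 0.0795881… = €9,475.4409…
Total = €119,056.00 + €22,918.2800 + €9,475.4409… = €151,449.72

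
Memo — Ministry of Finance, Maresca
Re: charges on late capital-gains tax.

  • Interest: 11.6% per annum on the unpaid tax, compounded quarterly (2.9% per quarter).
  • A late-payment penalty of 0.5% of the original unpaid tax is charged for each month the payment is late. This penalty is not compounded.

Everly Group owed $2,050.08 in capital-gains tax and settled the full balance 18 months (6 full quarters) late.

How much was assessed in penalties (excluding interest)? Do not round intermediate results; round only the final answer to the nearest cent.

Late-payment penalty: 18 × 0.5% × $2,050.08 = $184.51…

$184.51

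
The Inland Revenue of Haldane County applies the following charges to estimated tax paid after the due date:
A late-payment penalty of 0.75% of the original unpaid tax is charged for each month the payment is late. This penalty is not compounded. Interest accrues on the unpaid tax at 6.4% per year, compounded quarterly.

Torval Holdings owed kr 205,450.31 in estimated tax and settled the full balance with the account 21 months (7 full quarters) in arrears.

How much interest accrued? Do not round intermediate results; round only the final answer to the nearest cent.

kr 24,144.86

Interest (6.4%/yr ÷ 4 = 1.6%/quarter): kr 205,450.31 × ((1 + 0.016)^7 − 1) = kr 24,144.8647…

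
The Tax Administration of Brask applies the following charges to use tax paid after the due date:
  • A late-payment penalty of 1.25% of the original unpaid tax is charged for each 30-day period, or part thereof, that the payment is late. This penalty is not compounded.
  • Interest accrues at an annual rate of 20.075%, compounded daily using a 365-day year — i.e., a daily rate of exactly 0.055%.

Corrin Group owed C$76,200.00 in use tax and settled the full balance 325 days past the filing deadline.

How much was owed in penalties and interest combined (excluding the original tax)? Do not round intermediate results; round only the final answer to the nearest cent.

C$25,387.02

Penalty periods: ⌈325/30⌉ = 11; penalty = 11 × 1.25% × C$76,200.00 = C$10,477.50
Interest: C$76,200.00 × ((1 + 0.00055)^325 − 1) = C$76,200.00 × 0.19566302… = C$14,909.5223…
Penalties + interest = C$10,477.5000 + C$14,909.5223… = C$25,387.02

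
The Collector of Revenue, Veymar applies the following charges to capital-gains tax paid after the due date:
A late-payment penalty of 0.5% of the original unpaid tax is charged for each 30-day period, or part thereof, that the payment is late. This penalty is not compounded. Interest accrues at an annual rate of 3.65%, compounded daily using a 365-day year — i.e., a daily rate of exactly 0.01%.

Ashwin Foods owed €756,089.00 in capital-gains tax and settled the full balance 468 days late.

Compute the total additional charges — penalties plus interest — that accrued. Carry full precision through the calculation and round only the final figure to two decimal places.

Penalty periods: ⌈468/30⌉ = 16; penalty = 16 × 0.5% × €756,089.00 = €60,487.12
Interest: €756,089.00 × ((1 + 0.0001)^468 − 1) = €756,089.00 × 0.04790995… = €36,224.1890…
Penalties + interest = €60,487.1200 + €36,224.1890… = €96,711.31

€96,711.31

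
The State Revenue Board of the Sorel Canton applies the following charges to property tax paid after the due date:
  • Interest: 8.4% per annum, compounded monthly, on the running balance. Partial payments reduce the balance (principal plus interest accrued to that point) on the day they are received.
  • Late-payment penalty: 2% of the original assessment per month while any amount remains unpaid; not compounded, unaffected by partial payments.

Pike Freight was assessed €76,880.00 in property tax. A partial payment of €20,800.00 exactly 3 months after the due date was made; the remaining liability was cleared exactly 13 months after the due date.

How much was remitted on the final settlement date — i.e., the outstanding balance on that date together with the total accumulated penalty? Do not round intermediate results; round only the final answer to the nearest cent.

Monthly rate = 8.4% ÷ 12 = 0.7%
Balance at month 3: €76,880.0000 × (1 + 0.007)^3 = €78,505.8077…
After €20,800.00 payment: €78,505.8077… − €20,800.00 = €57,705.8077…
Balance at month 13: €57,705.8077… × (1 + 0.007)^10 = €61,874.8601…
Penalty: 13 × 2% × €76,880.00 = €19,988.80
Final settlement = outstanding balance + penalty = €61,874.8601… + €19,988.80 = €81,863.66

€81,863.66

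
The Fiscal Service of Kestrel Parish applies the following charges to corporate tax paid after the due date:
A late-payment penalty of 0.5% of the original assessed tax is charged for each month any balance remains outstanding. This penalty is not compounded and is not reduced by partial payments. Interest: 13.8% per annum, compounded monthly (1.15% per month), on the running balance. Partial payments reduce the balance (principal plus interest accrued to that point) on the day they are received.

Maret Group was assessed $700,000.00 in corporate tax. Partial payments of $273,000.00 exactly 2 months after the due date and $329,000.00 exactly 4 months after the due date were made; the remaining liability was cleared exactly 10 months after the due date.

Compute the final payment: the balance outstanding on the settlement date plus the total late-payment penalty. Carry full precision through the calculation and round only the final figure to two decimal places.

Balance at month 2: $700,000.0000 × (1 + 0.0115)^2 = $716,192.5750
After $273,000.00 payment: $716,192.5750 − $273,000.00 = $443,192.5750
Balance at month 4: $443,192.5750 × (1 + 0.0115)^2 = $453,444.6164…
After $329,000.00 payment: $453,444.6164… − $329,000.00 = $124,444.6164…
Balance at month 10: $124,444.6164… × (1 + 0.0115)^6 = $133,281.9801…
Penalty: 10 × 0.5% × $700,000.00 = $35,000.00
Final settlement = outstanding balance + penalty = $133,281.9801… + $35,000.00 = $168,281.98

$168,281.98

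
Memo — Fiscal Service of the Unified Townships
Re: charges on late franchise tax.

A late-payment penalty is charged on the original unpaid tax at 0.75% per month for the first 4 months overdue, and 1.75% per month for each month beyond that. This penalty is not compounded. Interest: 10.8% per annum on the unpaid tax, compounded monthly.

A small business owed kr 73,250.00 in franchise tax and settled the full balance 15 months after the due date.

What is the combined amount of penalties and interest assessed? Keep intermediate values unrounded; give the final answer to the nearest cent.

Penalty, months 1–4: 4 × 0.75% × kr 73,250.00 = kr 2,197.50
Penalty, months 5–15: 11 × 1.75% × kr 73,250.00 = kr 14,100.63…
Interest (10.8%/yr ÷ 12 = 0.9%/month): kr 73,250.00 × ((1 + 0.009)^15 − 1) = kr 10,536.7071…
Penalties + interest = kr 16,298.1250 + kr 10,536.7071… = kr 26,834.83

kr 26,834.83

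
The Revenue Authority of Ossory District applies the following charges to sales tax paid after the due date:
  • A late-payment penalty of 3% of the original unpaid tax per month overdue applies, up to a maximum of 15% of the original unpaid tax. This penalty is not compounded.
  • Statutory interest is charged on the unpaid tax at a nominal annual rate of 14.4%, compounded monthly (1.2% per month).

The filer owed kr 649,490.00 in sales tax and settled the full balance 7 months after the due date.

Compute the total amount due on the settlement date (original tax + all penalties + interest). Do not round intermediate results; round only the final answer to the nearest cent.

Penalty (uncapped): 7 × 3% × kr 649,490.00 = kr 136,392.90; cap = 15% × kr 649,490.00 = kr 97,423.50 → penalty = kr 97,423.50
Interest: kr 649,490.00 × ((1 + 0.012)^7 − 1) = kr 649,490.00 × 0.0870852… = kr 56,560.9737…
Total = kr 649,490.00 + kr 97,423.5000 + kr 56,560.9737… = kr 803,474.47

kr 803,474.47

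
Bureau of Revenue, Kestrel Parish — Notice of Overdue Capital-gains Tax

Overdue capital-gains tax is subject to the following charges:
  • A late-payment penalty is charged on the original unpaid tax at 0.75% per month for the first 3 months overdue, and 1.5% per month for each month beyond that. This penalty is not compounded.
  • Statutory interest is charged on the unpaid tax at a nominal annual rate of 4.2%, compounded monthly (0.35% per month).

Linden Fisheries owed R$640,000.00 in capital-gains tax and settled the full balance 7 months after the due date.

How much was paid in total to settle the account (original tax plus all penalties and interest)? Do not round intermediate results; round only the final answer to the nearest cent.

Penalty, months 1–3: 3 × 0.75% × R$640,000.00 = R$14,400.00
Penalty, months 4–7: 4 × 1.5% × R$640,000.00 = R$38,400.00
Interest: R$640,000.00 × ((1 + 0.0035)^7 − 1) = R$640,000.00 × 0.0247588… = R$15,845.6038…
Total = R$640,000.00 + R$52,800.0000 + R$15,845.6038… = R$708,645.60

R$708,645.60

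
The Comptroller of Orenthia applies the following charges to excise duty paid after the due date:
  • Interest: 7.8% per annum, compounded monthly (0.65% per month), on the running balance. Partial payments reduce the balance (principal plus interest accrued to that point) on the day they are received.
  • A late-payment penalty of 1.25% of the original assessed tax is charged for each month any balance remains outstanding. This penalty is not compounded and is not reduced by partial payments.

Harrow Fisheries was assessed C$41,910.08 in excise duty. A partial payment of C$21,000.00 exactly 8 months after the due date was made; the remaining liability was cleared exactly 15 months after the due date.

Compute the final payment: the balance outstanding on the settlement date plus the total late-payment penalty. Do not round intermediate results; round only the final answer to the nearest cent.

C$32,071.38

Balance at month 8: C$41,910.0800 × (1 + 0.0065)^8 = C$44,139.6336…
After C$21,000.00 payment: C$44,139.6336… − C$21,000.00 = C$23,139.6336…
Balance at month 15: C$23,139.6336… × (1 + 0.0065)^7 = C$24,213.2414…
Penalty: 15 × 1.25% × C$41,910.08 = C$7,858.14
Final settlement = outstanding balance + penalty = C$24,213.2414… + C$7,858.14 = C$32,071.38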